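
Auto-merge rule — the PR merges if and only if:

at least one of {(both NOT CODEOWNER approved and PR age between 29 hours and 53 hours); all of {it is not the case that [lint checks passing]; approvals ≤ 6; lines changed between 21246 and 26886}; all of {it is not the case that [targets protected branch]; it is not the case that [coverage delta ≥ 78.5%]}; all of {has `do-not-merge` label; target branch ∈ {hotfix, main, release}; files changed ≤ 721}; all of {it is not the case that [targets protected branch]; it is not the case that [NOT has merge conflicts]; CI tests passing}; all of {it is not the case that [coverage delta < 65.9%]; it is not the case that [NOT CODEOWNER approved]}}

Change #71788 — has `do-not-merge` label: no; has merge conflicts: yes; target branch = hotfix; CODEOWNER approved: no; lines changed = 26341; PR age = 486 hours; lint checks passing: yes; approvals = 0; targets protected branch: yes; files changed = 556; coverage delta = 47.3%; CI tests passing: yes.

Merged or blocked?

Blocked

Atomic conditions:
  NOT CODEOWNER approved: no → true
  PR age between 29 hours and 53 hours: 486 in [29, 53] is false
  lint checks passing: yes → true
  approvals ≤ 6: 0 ≤ 6 is true
  lines changed between 21246 and 26886: 26341 in [21246, 26886] is true
  targets protected branch: yes → true
  coverage delta ≥ 78.5%: 47.3 ≥ 78.5 is false
  has `do-not-merge` label: no → false
  target branch ∈ {hotfix, main, release}: hotfix is in the set → true
  files changed ≤ 721: 556 ≤ 721 is true
  NOT has merge conflicts: yes → false
  CI tests passing: yes → true
  coverage delta < 65.9%: 47.3 < 65.9 is true
Combine:
[1] true AND false = false
[2.1] NOT true = false
[2] false AND true AND true = false
[3.1] NOT true = false
[3.2] NOT false = true
[3] false AND true = false
[4] false AND true AND true = false
[5.1] NOT true = false
[5.2] NOT false = true
[5] false AND true AND true = false
[6.1] NOT true = false
[6.2] NOT true = false
[6] false AND false = false
[root] false OR false OR false OR false OR false OR false = false
Overall: false → blocked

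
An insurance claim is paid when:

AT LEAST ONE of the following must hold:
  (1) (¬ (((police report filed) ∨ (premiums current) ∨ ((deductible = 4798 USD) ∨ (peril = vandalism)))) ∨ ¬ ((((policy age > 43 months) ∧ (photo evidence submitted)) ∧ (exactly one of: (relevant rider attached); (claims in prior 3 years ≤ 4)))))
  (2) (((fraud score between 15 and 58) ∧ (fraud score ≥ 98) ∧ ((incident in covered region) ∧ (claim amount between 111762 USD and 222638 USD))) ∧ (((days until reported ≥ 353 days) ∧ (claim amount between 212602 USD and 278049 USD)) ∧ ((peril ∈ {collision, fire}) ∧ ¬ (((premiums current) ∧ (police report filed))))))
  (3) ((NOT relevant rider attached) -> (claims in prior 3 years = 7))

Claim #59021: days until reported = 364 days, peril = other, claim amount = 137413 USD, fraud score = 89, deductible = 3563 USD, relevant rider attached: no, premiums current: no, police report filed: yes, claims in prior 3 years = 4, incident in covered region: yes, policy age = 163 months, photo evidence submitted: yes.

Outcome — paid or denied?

Denied

Atomic conditions:
  police report filed: yes → true
  premiums current: no → false
  deductible = 4798 USD: 3563 == 4798 is false
  peril = vandalism: other == vandalism is false
  policy age > 43 months: 163 > 43 is true
  photo evidence submitted: yes → true
  relevant rider attached: no → false
  claims in prior 3 years ≤ 4: 4 ≤ 4 is true
  fraud score between 15 and 58: 89 in [15, 58] is false
  fraud score ≥ 98: 89 ≥ 98 is false
  incident in covered region: yes → true
  claim amount between 111762 USD and 222638 USD: 137413 in [111762, 222638] is true
  days until reported ≥ 353 days: 364 ≥ 353 is true
  claim amount between 212602 USD and 278049 USD: 137413 in [212602, 278049] is false
  peril ∈ {collision, fire}: other is not in the set → false
  NOT relevant rider attached: no → true
  claims in prior 3 years = 7: 4 == 7 is false
Combine:
[1.1.1.3] false OR false = false
[1.1.1] true OR false OR false = true
[1.1] NOT true = false
[1.2.1.1] true AND true = true
[1.2.1.2] exactly-one(false, true) = true
[1.2.1] true AND true = true
[1.2] NOT true = false
[1] false OR false = false
[2.1.3] true AND true = true
[2.1] false AND false AND true = false
[2.2.1] true AND false = false
[2.2.2.2.1] false AND true = false
[2.2.2.2] NOT false = true
[2.2.2] false AND true = false
[2.2] false AND false = false
[2] false AND false = false
[3] true → false = false
[root] false OR false OR false = false
Overall: false → denied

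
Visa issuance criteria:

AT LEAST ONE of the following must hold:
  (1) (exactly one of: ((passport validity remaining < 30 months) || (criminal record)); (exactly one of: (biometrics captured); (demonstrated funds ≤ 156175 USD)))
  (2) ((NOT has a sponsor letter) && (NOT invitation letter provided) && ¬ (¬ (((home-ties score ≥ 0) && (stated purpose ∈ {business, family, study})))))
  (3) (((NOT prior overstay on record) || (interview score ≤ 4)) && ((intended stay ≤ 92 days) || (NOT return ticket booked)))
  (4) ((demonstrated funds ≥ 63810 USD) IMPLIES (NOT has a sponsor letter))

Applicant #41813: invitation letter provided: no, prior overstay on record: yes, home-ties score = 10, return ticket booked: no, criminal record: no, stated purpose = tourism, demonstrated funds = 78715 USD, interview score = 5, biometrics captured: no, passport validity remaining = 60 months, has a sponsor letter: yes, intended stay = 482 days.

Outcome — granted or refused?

Atomic conditions:
  passport validity remaining < 30 months: 60 < 30 is false
  criminal record: no → false
  biometrics captured: no → false
  demonstrated funds ≤ 156175 USD: 78715 ≤ 156175 is true
  NOT has a sponsor letter: yes → false
  NOT invitation letter provided: no → true
  home-ties score ≥ 0: 10 ≥ 0 is true
  stated purpose ∈ {business, family, study}: tourism is not in the set → false
  NOT prior overstay on record: yes → false
  interview score ≤ 4: 5 ≤ 4 is false
  intended stay ≤ 92 days: 482 ≤ 92 is false
  NOT return ticket booked: no → true
  demonstrated funds ≥ 63810 USD: 78715 ≥ 63810 is true
Combine:
[1.1] false OR false = false
[1.2] exactly-one(false, true) = true
[1] exactly-one(false, true) = true
[2.3.1.1] true AND false = false
[2.3.1] NOT false = true
[2.3] NOT true = false
[2] false AND true AND false = false
[3.1] false OR false = false
[3.2] false OR true = true
[3] false AND true = false
[4] true → false = false
[root] true OR false OR false OR false = true
Overall: true → granted

Granted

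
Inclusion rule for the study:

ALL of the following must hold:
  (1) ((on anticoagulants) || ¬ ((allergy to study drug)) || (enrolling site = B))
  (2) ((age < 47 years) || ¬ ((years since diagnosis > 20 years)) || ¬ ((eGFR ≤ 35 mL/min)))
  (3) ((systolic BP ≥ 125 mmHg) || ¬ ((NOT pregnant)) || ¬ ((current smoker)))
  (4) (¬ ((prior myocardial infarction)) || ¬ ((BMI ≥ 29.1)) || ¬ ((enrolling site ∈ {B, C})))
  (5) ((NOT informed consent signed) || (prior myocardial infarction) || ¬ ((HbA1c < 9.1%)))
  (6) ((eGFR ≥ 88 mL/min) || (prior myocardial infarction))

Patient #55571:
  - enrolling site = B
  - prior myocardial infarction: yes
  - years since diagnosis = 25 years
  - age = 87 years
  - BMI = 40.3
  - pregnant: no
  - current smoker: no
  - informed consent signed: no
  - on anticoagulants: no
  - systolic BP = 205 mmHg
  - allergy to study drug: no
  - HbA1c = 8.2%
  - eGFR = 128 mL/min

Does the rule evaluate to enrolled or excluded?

Atomic conditions:
  on anticoagulants: no → false
  allergy to study drug: no → false
  enrolling site = B: B == B is true
  age < 47 years: 87 < 47 is false
  years since diagnosis > 20 years: 25 > 20 is true
  eGFR ≤ 35 mL/min: 128 ≤ 35 is false
  systolic BP ≥ 125 mmHg: 205 ≥ 125 is true
  NOT pregnant: no → true
  current smoker: no → false
  prior myocardial infarction: yes → true
  BMI ≥ 29.1: 40.3 ≥ 29.1 is true
  enrolling site ∈ {B, C}: B is in the set → true
  NOT informed consent signed: no → true
  HbA1c < 9.1%: 8.2 < 9.1 is true
  eGFR ≥ 88 mL/min: 128 ≥ 88 is true
Combine:
[1.2] NOT false = true
[1] false OR true OR true = true
[2.2] NOT true = false
[2.3] NOT false = true
[2] false OR false OR true = true
[3.2] NOT true = false
[3.3] NOT false = true
[3] true OR false OR true = true
[4.1] NOT true = false
[4.2] NOT true = false
[4.3] NOT true = false
[4] false OR false OR false = false
[5.3] NOT true = false
[5] true OR true OR false = true
[6] true OR true = true
[root] true AND true AND true AND false AND true AND true = false
Overall: false → excluded

Excluded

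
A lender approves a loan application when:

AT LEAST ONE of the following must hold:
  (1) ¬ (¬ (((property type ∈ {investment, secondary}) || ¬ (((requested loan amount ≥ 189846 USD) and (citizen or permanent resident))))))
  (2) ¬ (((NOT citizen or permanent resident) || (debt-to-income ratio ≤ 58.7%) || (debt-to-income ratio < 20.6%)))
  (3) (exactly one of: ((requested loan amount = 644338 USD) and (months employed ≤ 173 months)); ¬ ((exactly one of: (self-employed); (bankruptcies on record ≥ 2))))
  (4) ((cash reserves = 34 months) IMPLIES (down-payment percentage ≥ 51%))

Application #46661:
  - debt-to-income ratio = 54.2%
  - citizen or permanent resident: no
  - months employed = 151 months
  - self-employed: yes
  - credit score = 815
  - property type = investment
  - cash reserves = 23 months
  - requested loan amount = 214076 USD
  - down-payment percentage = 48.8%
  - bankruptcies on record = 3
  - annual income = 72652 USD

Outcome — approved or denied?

Approved

Atomic conditions:
  property type ∈ {investment, secondary}: investment is in the set → true
  requested loan amount ≥ 189846 USD: 214076 ≥ 189846 is true
  citizen or permanent resident: no → false
  NOT citizen or permanent resident: no → true
  debt-to-income ratio ≤ 58.7%: 54.2 ≤ 58.7 is true
  debt-to-income ratio < 20.6%: 54.2 < 20.6 is false
  requested loan amount = 644338 USD: 214076 == 644338 is false
  months employed ≤ 173 months: 151 ≤ 173 is true
  self-employed: yes → true
  bankruptcies on record ≥ 2: 3 ≥ 2 is true
  cash reserves = 34 months: 23 == 34 is false
  down-payment percentage ≥ 51%: 48.8 ≥ 51 is false
Combine:
[1.1.1.2.1] true AND false = false
[1.1.1.2] NOT false = true
[1.1.1] true OR true = true
[1.1] NOT true = false
[1] NOT false = true
[2.1] true OR true OR false = true
[2] NOT true = false
[3.1] false AND true = false
[3.2.1] exactly-one(true, true) = false
[3.2] NOT false = true
[3] exactly-one(false, true) = true
[4] false → false (antecedent false ⇒ implication holds) = true
[root] true OR false OR true OR true = true
Overall: true → approved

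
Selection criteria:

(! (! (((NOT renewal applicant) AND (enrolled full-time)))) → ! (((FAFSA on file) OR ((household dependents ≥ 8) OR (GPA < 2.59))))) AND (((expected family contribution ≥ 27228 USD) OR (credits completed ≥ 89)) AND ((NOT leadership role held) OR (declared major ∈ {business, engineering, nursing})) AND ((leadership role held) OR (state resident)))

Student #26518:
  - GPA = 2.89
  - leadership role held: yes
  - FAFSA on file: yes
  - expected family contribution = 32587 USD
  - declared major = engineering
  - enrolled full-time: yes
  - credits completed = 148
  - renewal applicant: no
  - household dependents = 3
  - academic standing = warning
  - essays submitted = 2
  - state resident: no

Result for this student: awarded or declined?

Atomic conditions:
  NOT renewal applicant: no → true
  enrolled full-time: yes → true
  FAFSA on file: yes → true
  household dependents ≥ 8: 3 ≥ 8 is false
  GPA < 2.59: 2.89 < 2.59 is false
  expected family contribution ≥ 27228 USD: 32587 ≥ 27228 is true
  credits completed ≥ 89: 148 ≥ 89 is true
  NOT leadership role held: yes → false
  declared major ∈ {business, engineering, nursing}: engineering is in the set → true
  leadership role held: yes → true
  state resident: no → false
Combine:
[1.1.1.1] true AND true = true
[1.1.1] NOT true = false
[1.1] NOT false = true
[1.2.1.2] false OR false = false
[1.2.1] true OR false = true
[1.2] NOT true = false
[1] true → false = false
[2.1] true OR true = true
[2.2] false OR true = true
[2.3] true OR false = true
[2] true AND true AND true = true
[root] false AND true = false
Overall: false → declined

Declined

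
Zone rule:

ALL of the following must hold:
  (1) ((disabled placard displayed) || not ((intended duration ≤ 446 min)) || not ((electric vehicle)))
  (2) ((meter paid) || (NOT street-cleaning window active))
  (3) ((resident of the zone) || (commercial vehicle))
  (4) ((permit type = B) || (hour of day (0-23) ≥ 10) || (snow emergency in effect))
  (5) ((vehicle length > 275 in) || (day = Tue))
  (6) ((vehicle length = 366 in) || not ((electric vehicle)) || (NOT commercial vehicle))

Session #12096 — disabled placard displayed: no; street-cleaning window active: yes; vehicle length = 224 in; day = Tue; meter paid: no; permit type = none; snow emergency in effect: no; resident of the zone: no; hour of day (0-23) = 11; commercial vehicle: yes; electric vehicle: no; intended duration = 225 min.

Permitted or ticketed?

Ticketed

Atomic conditions:
  disabled placard displayed: no → false
  intended duration ≤ 446 min: 225 ≤ 446 is true
  electric vehicle: no → false
  meter paid: no → false
  NOT street-cleaning window active: yes → false
  resident of the zone: no → false
  commercial vehicle: yes → true
  permit type = B: none == B is false
  hour of day (0-23) ≥ 10: 11 ≥ 10 is true
  snow emergency in effect: no → false
  vehicle length > 275 in: 224 > 275 is false
  day = Tue: Tue == Tue is true
  vehicle length = 366 in: 224 == 366 is false
  NOT commercial vehicle: yes → false
Combine:
[1.2] NOT true = false
[1.3] NOT false = true
[1] false OR false OR true = true
[2] false OR false = false
[3] false OR true = true
[4] false OR true OR false = true
[5] false OR true = true
[6.2] NOT false = true
[6] false OR true OR false = true
[root] true AND false AND true AND true AND true AND true = false
Overall: false → ticketed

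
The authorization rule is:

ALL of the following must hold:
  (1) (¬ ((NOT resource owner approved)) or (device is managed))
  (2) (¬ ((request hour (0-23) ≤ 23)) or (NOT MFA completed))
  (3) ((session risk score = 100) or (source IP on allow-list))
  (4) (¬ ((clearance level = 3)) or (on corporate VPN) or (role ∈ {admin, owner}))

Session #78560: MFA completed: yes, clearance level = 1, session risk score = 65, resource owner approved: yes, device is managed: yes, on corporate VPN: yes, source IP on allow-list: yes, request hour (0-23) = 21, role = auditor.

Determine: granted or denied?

Denied

Atomic conditions:
  NOT resource owner approved: yes → false
  device is managed: yes → true
  request hour (0-23) ≤ 23: 21 ≤ 23 is true
  NOT MFA completed: yes → false
  session risk score = 100: 65 == 100 is false
  source IP on allow-list: yes → true
  clearance level = 3: 1 == 3 is false
  on corporate VPN: yes → true
  role ∈ {admin, owner}: auditor is not in the set → false
Combine:
[1.1] NOT false = true
[1] true OR true = true
[2.1] NOT true = false
[2] false OR false = false
[3] false OR true = true
[4.1] NOT false = true
[4] true OR true OR false = true
[root] true AND false AND true AND true = false
Overall: false → denied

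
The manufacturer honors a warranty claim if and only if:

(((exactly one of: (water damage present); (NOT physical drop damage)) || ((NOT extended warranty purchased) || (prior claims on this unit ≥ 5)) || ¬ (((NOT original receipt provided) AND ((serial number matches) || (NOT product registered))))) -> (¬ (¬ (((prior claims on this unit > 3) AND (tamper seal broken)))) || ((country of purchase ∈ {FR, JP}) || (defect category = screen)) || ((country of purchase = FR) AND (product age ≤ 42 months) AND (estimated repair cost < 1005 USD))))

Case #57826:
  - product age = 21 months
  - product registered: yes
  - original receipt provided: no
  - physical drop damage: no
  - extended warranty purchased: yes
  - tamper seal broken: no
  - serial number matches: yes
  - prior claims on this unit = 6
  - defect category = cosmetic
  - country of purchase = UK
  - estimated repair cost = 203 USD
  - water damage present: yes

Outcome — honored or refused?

Refused

Atomic conditions:
  water damage present: yes → true
  NOT physical drop damage: no → true
  NOT extended warranty purchased: yes → false
  prior claims on this unit ≥ 5: 6 ≥ 5 is true
  NOT original receipt provided: no → true
  serial number matches: yes → true
  NOT product registered: yes → false
  prior claims on this unit > 3: 6 > 3 is true
  tamper seal broken: no → false
  country of purchase ∈ {FR, JP}: UK is not in the set → false
  defect category = screen: cosmetic == screen is false
  country of purchase = FR: UK == FR is false
  product age ≤ 42 months: 21 ≤ 42 is true
  estimated repair cost < 1005 USD: 203 < 1005 is true
Combine:
[1.1] exactly-one(true, true) = false
[1.2] false OR true = true
[1.3.1.2] true OR false = true
[1.3.1] true AND true = true
[1.3] NOT true = false
[1] false OR true OR false = true
[2.1.1.1] true AND false = false
[2.1.1] NOT false = true
[2.1] NOT true = false
[2.2] false OR false = false
[2.3] false AND true AND true = false
[2] false OR false OR false = false
[root] true → false = false
Overall: false → refused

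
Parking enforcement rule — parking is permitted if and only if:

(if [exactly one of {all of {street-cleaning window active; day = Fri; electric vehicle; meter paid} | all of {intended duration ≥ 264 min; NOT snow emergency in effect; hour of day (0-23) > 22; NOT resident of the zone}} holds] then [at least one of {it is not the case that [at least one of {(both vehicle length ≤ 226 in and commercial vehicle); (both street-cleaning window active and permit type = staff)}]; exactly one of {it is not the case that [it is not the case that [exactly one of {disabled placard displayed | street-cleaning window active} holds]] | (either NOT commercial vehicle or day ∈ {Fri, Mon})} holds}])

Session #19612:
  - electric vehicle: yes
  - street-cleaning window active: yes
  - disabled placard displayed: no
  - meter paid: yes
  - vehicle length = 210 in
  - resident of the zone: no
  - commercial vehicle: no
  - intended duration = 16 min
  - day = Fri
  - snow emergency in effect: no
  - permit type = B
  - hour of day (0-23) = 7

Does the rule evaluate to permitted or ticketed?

Permitted

Atomic conditions:
  street-cleaning window active: yes → true
  day = Fri: Fri == Fri is true
  electric vehicle: yes → true
  meter paid: yes → true
  intended duration ≥ 264 min: 16 ≥ 264 is false
  NOT snow emergency in effect: no → true
  hour of day (0-23) > 22: 7 > 22 is false
  NOT resident of the zone: no → true
  vehicle length ≤ 226 in: 210 ≤ 226 is true
  commercial vehicle: no → false
  permit type = staff: B == staff is false
  disabled placard displayed: no → false
  NOT commercial vehicle: no → true
  day ∈ {Fri, Mon}: Fri is in the set → true
Combine:
[1.1] true AND true AND true AND true = true
[1.2] false AND true AND false AND true = false
[1] exactly-one(true, false) = true
[2.1.1.1] true AND false = false
[2.1.1.2] true AND false = false
[2.1.1] false OR false = false
[2.1] NOT false = true
[2.2.1.1.1] exactly-one(false, true) = true
[2.2.1.1] NOT true = false
[2.2.1] NOT false = true
[2.2.2] true OR true = true
[2.2] exactly-one(true, true) = false
[2] true OR false = true
[root] true → true = true
Overall: true → permitted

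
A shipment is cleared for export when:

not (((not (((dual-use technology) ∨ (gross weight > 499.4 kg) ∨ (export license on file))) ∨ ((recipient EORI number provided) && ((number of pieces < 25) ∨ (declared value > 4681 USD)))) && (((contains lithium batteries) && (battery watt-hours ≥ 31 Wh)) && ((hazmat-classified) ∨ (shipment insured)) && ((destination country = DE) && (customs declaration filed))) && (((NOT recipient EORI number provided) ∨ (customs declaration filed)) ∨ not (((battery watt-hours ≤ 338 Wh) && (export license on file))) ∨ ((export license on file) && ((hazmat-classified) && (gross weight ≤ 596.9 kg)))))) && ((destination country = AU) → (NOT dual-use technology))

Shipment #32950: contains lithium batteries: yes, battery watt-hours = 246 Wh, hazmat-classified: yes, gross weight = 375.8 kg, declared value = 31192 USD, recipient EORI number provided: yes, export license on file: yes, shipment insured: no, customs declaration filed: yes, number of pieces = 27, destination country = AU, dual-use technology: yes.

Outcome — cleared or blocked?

Blocked

Atomic conditions:
  dual-use technology: yes → true
  gross weight > 499.4 kg: 375.8 > 499.4 is false
  export license on file: yes → true
  recipient EORI number provided: yes → true
  number of pieces < 25: 27 < 25 is false
  declared value > 4681 USD: 31192 > 4681 is true
  contains lithium batteries: yes → true
  battery watt-hours ≥ 31 Wh: 246 ≥ 31 is true
  hazmat-classified: yes → true
  shipment insured: no → false
  destination country = DE: AU == DE is false
  customs declaration filed: yes → true
  NOT recipient EORI number provided: yes → false
  battery watt-hours ≤ 338 Wh: 246 ≤ 338 is true
  gross weight ≤ 596.9 kg: 375.8 ≤ 596.9 is true
  destination country = AU: AU == AU is true
  NOT dual-use technology: yes → false
Combine:
[1.1.1.1.1] true OR false OR true = true
[1.1.1.1] NOT true = false
[1.1.1.2.2] false OR true = true
[1.1.1.2] true AND true = true
[1.1.1] false OR true = true
[1.1.2.1] true AND true = true
[1.1.2.2] true OR false = true
[1.1.2.3] false AND true = false
[1.1.2] true AND true AND false = false
[1.1.3.1] false OR true = true
[1.1.3.2.1] true AND true = true
[1.1.3.2] NOT true = false
[1.1.3.3.2] true AND true = true
[1.1.3.3] true AND true = true
[1.1.3] true OR false OR true = true
[1.1] true AND false AND true = false
[1] NOT false = true
[2] true → false = false
[root] true AND false = false
Overall: false → blocked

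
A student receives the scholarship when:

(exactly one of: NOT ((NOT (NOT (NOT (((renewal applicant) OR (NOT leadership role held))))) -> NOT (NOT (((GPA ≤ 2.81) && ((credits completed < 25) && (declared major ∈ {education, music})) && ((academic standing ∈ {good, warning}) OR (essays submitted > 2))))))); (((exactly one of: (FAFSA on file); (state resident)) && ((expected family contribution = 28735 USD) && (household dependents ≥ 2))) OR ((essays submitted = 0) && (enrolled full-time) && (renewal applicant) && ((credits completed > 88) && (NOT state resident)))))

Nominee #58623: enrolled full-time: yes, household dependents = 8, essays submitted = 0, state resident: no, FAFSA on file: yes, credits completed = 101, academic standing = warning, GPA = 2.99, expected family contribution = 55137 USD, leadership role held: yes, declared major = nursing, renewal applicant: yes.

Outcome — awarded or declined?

Atomic conditions:
  renewal applicant: yes → true
  NOT leadership role held: yes → false
  GPA ≤ 2.81: 2.99 ≤ 2.81 is false
  credits completed < 25: 101 < 25 is false
  declared major ∈ {education, music}: nursing is not in the set → false
  academic standing ∈ {good, warning}: warning is in the set → true
  essays submitted > 2: 0 > 2 is false
  FAFSA on file: yes → true
  state resident: no → false
  expected family contribution = 28735 USD: 55137 == 28735 is false
  household dependents ≥ 2: 8 ≥ 2 is true
  essays submitted = 0: 0 == 0 is true
  enrolled full-time: yes → true
  credits completed > 88: 101 > 88 is true
  NOT state resident: no → true
Combine:
[1.1.1.1.1.1] true OR false = true
[1.1.1.1.1] NOT true = false
[1.1.1.1] NOT false = true
[1.1.1] NOT true = false
[1.1.2.1.1.2] false AND false = false
[1.1.2.1.1.3] true OR false = true
[1.1.2.1.1] false AND false AND true = false
[1.1.2.1] NOT false = true
[1.1.2] NOT true = false
[1.1] false → false (antecedent false ⇒ implication holds) = true
[1] NOT true = false
[2.1.1] exactly-one(true, false) = true
[2.1.2] false AND true = false
[2.1] true AND false = false
[2.2.4] true AND true = true
[2.2] true AND true AND true AND true = true
[2] false OR true = true
[root] exactly-one(false, true) = true
Overall: true → awarded

Awarded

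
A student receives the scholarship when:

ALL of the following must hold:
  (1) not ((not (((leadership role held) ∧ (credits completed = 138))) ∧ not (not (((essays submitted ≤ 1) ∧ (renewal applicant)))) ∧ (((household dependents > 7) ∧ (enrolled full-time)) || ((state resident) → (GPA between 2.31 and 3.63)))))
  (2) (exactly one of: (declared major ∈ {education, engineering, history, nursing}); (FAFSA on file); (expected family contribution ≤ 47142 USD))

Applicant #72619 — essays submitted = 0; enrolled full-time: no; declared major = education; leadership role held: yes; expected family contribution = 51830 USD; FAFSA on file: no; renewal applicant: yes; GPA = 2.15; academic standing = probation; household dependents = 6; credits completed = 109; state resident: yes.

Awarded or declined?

Awarded

Atomic conditions:
  leadership role held: yes → true
  credits completed = 138: 109 == 138 is false
  essays submitted ≤ 1: 0 ≤ 1 is true
  renewal applicant: yes → true
  household dependents > 7: 6 > 7 is false
  enrolled full-time: no → false
  state resident: yes → true
  GPA between 2.31 and 3.63: 2.15 in [2.31, 3.63] is false
  declared major ∈ {education, engineering, history, nursing}: education is in the set → true
  FAFSA on file: no → false
  expected family contribution ≤ 47142 USD: 51830 ≤ 47142 is false
Combine:
[1.1.1.1] true AND false = false
[1.1.1] NOT false = true
[1.1.2.1.1] true AND true = true
[1.1.2.1] NOT true = false
[1.1.2] NOT false = true
[1.1.3.1] false AND false = false
[1.1.3.2] true → false = false
[1.1.3] false OR false = false
[1.1] true AND true AND false = false
[1] NOT false = true
[2] exactly-one(true, false, false) = true
[root] true AND true = true
Overall: true → awarded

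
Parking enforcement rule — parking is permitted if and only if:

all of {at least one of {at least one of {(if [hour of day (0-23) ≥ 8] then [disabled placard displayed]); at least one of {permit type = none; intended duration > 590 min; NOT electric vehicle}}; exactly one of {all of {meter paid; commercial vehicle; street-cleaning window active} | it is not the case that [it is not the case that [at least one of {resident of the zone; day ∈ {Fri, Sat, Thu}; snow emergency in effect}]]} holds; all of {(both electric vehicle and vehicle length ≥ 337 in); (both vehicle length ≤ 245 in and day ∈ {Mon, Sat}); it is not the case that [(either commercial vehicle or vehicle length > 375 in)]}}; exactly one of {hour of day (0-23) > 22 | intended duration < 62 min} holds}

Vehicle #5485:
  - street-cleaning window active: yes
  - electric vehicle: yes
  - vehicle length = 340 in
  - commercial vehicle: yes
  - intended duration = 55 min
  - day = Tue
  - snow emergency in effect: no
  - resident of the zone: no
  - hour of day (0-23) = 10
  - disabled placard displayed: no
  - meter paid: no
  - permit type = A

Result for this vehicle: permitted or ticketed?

Atomic conditions:
  hour of day (0-23) ≥ 8: 10 ≥ 8 is true
  disabled placard displayed: no → false
  permit type = none: A == none is false
  intended duration > 590 min: 55 > 590 is false
  NOT electric vehicle: yes → false
  meter paid: no → false
  commercial vehicle: yes → true
  street-cleaning window active: yes → true
  resident of the zone: no → false
  day ∈ {Fri, Sat, Thu}: Tue is not in the set → false
  snow emergency in effect: no → false
  electric vehicle: yes → true
  vehicle length ≥ 337 in: 340 ≥ 337 is true
  vehicle length ≤ 245 in: 340 ≤ 245 is false
  day ∈ {Mon, Sat}: Tue is not in the set → false
  vehicle length > 375 in: 340 > 375 is false
  hour of day (0-23) > 22: 10 > 22 is false
  intended duration < 62 min: 55 < 62 is true
Combine:
[1.1.1] true → false = false
[1.1.2] false OR false OR false = false
[1.1] false OR false = false
[1.2.1] false AND true AND true = false
[1.2.2.1.1] false OR false OR false = false
[1.2.2.1] NOT false = true
[1.2.2] NOT true = false
[1.2] exactly-one(false, false) = false
[1.3.1] true AND true = true
[1.3.2] false AND false = false
[1.3.3.1] true OR false = true
[1.3.3] NOT true = false
[1.3] true AND false AND false = false
[1] false OR false OR false = false
[2] exactly-one(false, true) = true
[root] false AND true = false
Overall: false → ticketed

Ticketed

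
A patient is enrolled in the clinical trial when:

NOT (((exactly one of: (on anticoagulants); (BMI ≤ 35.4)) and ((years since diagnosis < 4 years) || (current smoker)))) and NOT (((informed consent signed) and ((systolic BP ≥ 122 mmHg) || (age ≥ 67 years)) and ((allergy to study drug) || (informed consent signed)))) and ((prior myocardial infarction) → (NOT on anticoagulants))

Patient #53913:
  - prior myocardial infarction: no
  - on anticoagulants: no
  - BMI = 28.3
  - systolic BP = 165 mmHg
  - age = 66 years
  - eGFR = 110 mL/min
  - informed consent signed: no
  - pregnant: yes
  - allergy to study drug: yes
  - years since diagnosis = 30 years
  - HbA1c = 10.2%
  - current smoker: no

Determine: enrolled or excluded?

Atomic conditions:
  on anticoagulants: no → false
  BMI ≤ 35.4: 28.3 ≤ 35.4 is true
  years since diagnosis < 4 years: 30 < 4 is false
  current smoker: no → false
  informed consent signed: no → false
  systolic BP ≥ 122 mmHg: 165 ≥ 122 is true
  age ≥ 67 years: 66 ≥ 67 is false
  allergy to study drug: yes → true
  prior myocardial infarction: no → false
  NOT on anticoagulants: no → true
Combine:
[1.1.1] exactly-one(false, true) = true
[1.1.2] false OR false = false
[1.1] true AND false = false
[1] NOT false = true
[2.1.2] true OR false = true
[2.1.3] true OR false = true
[2.1] false AND true AND true = false
[2] NOT false = true
[3] false → true (antecedent false ⇒ implication holds) = true
[root] true AND true AND true = true
Overall: true → enrolled

Enrolled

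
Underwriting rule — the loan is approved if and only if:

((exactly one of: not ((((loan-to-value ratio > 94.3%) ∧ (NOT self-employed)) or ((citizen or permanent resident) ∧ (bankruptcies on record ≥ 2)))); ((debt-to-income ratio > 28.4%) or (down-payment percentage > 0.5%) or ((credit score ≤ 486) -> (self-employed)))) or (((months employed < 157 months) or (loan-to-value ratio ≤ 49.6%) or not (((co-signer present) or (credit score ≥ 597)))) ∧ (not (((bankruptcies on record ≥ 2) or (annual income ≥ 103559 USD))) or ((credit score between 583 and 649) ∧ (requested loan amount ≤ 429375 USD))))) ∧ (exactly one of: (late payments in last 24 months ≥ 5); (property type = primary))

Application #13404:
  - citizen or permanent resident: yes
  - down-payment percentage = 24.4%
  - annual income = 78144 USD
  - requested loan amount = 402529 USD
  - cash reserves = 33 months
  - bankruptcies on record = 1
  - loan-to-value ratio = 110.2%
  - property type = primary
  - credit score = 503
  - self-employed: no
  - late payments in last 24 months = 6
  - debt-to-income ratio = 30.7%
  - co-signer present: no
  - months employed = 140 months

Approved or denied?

Atomic conditions:
  loan-to-value ratio > 94.3%: 110.2 > 94.3 is true
  NOT self-employed: no → true
  citizen or permanent resident: yes → true
  bankruptcies on record ≥ 2: 1 ≥ 2 is false
  debt-to-income ratio > 28.4%: 30.7 > 28.4 is true
  down-payment percentage > 0.5%: 24.4 > 0.5 is true
  credit score ≤ 486: 503 ≤ 486 is false
  self-employed: no → false
  months employed < 157 months: 140 < 157 is true
  loan-to-value ratio ≤ 49.6%: 110.2 ≤ 49.6 is false
  co-signer present: no → false
  credit score ≥ 597: 503 ≥ 597 is false
  annual income ≥ 103559 USD: 78144 ≥ 103559 is false
  credit score between 583 and 649: 503 in [583, 649] is false
  requested loan amount ≤ 429375 USD: 402529 ≤ 429375 is true
  late payments in last 24 months ≥ 5: 6 ≥ 5 is true
  property type = primary: primary == primary is true
Combine:
[1.1.1.1.1] true AND true = true
[1.1.1.1.2] true AND false = false
[1.1.1.1] true OR false = true
[1.1.1] NOT true = false
[1.1.2.3] false → false (antecedent false ⇒ implication holds) = true
[1.1.2] true OR true OR true = true
[1.1] exactly-one(false, true) = true
[1.2.1.3.1] false OR false = false
[1.2.1.3] NOT false = true
[1.2.1] true OR false OR true = true
[1.2.2.1.1] false OR false = false
[1.2.2.1] NOT false = true
[1.2.2.2] false AND true = false
[1.2.2] true OR false = true
[1.2] true AND true = true
[1] true OR true = true
[2] exactly-one(true, true) = false
[root] true AND false = false
Overall: false → denied

Denied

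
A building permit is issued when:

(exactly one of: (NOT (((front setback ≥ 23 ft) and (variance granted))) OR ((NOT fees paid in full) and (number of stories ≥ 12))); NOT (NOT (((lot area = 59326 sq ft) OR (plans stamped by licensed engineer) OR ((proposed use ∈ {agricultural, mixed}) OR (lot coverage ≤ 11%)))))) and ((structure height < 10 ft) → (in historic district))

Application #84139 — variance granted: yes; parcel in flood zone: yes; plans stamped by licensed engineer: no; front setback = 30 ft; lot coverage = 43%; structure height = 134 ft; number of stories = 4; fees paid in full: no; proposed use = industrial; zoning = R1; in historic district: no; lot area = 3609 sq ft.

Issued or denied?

Denied

Atomic conditions:
  front setback ≥ 23 ft: 30 ≥ 23 is true
  variance granted: yes → true
  NOT fees paid in full: no → true
  number of stories ≥ 12: 4 ≥ 12 is false
  lot area = 59326 sq ft: 3609 == 59326 is false
  plans stamped by licensed engineer: no → false
  proposed use ∈ {agricultural, mixed}: industrial is not in the set → false
  lot coverage ≤ 11%: 43 ≤ 11 is false
  structure height < 10 ft: 134 < 10 is false
  in historic district: no → false
Combine:
[1.1.1.1] true AND true = true
[1.1.1] NOT true = false
[1.1.2] true AND false = false
[1.1] false OR false = false
[1.2.1.1.3] false OR false = false
[1.2.1.1] false OR false OR false = false
[1.2.1] NOT false = true
[1.2] NOT true = false
[1] exactly-one(false, false) = false
[2] false → false (antecedent false ⇒ implication holds) = true
[root] false AND true = false
Overall: false → denied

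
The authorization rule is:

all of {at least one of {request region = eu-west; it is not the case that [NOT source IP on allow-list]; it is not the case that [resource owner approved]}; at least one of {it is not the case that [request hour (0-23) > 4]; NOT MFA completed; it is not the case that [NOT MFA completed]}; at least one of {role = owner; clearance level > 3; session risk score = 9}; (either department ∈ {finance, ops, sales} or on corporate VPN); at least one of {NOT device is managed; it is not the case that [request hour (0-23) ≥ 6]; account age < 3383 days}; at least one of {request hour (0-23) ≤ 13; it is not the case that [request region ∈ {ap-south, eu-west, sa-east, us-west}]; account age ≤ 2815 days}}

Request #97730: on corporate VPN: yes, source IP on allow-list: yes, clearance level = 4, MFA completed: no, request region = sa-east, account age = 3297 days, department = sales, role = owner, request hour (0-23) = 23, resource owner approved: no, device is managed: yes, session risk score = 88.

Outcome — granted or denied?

Denied

Atomic conditions:
  request region = eu-west: sa-east == eu-west is false
  NOT source IP on allow-list: yes → false
  resource owner approved: no → false
  request hour (0-23) > 4: 23 > 4 is true
  NOT MFA completed: no → true
  role = owner: owner == owner is true
  clearance level > 3: 4 > 3 is true
  session risk score = 9: 88 == 9 is false
  department ∈ {finance, ops, sales}: sales is in the set → true
  on corporate VPN: yes → true
  NOT device is managed: yes → false
  request hour (0-23) ≥ 6: 23 ≥ 6 is true
  account age < 3383 days: 3297 < 3383 is true
  request hour (0-23) ≤ 13: 23 ≤ 13 is false
  request region ∈ {ap-south, eu-west, sa-east, us-west}: sa-east is in the set → true
  account age ≤ 2815 days: 3297 ≤ 2815 is false
Combine:
[1.2] NOT false = true
[1.3] NOT false = true
[1] false OR true OR true = true
[2.1] NOT true = false
[2.3] NOT true = false
[2] false OR true OR false = true
[3] true OR true OR false = true
[4] true OR true = true
[5.2] NOT true = false
[5] false OR false OR true = true
[6.2] NOT true = false
[6] false OR false OR false = false
[root] true AND true AND true AND true AND true AND false = false
Overall: false → denied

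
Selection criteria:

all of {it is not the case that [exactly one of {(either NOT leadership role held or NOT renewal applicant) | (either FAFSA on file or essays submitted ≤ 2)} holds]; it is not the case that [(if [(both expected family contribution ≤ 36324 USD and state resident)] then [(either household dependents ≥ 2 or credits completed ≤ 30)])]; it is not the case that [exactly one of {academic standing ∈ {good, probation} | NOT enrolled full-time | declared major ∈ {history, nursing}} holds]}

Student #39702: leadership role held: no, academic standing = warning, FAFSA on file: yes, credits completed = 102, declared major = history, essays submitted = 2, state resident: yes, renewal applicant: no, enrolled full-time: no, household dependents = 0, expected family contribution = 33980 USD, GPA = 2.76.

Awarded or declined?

Atomic conditions:
  NOT leadership role held: no → true
  NOT renewal applicant: no → true
  FAFSA on file: yes → true
  essays submitted ≤ 2: 2 ≤ 2 is true
  expected family contribution ≤ 36324 USD: 33980 ≤ 36324 is true
  state resident: yes → true
  household dependents ≥ 2: 0 ≥ 2 is false
  credits completed ≤ 30: 102 ≤ 30 is false
  academic standing ∈ {good, probation}: warning is not in the set → false
  NOT enrolled full-time: no → true
  declared major ∈ {history, nursing}: history is in the set → true
Combine:
[1.1.1] true OR true = true
[1.1.2] true OR true = true
[1.1] exactly-one(true, true) = false
[1] NOT false = true
[2.1.1] true AND true = true
[2.1.2] false OR false = false
[2.1] true → false = false
[2] NOT false = true
[3.1] exactly-one(false, true, true) = false
[3] NOT false = true
[root] true AND true AND true = true
Overall: true → awarded

Awarded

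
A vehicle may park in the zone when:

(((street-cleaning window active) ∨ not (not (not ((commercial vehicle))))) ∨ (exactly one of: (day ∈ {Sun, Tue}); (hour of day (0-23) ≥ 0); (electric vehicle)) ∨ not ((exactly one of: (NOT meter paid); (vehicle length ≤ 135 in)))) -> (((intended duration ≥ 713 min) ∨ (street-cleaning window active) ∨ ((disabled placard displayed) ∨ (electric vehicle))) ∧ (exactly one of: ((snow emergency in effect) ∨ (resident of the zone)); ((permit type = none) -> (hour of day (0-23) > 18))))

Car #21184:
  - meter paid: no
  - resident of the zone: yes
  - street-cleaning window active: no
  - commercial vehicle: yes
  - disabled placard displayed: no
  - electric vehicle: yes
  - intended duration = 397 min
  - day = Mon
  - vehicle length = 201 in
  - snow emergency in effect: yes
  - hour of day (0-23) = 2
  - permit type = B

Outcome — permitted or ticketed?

Permitted

Atomic conditions:
  street-cleaning window active: no → false
  commercial vehicle: yes → true
  day ∈ {Sun, Tue}: Mon is not in the set → false
  hour of day (0-23) ≥ 0: 2 ≥ 0 is true
  electric vehicle: yes → true
  NOT meter paid: no → true
  vehicle length ≤ 135 in: 201 ≤ 135 is false
  intended duration ≥ 713 min: 397 ≥ 713 is false
  disabled placard displayed: no → false
  snow emergency in effect: yes → true
  resident of the zone: yes → true
  permit type = none: B == none is false
  hour of day (0-23) > 18: 2 > 18 is false
Combine:
[1.1.2.1.1] NOT true = false
[1.1.2.1] NOT false = true
[1.1.2] NOT true = false
[1.1] false OR false = false
[1.2] exactly-one(false, true, true) = false
[1.3.1] exactly-one(true, false) = true
[1.3] NOT true = false
[1] false OR false OR false = false
[2.1.3] false OR true = true
[2.1] false OR false OR true = true
[2.2.1] true OR true = true
[2.2.2] false → false (antecedent false ⇒ implication holds) = true
[2.2] exactly-one(true, true) = false
[2] true AND false = false
[root] false → false (antecedent false ⇒ implication holds) = true
Overall: true → permitted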